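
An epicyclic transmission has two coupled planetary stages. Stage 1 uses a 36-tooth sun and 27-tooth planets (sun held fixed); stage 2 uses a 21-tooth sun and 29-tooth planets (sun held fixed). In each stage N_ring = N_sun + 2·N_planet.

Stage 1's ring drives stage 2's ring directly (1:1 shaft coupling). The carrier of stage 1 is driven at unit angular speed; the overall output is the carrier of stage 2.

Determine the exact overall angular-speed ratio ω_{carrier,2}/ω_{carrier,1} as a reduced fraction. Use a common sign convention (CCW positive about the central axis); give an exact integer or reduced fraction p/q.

Stage 1: N_ring = 36 + 2·27 = 90
Stage 1: 36(ω_s−ω_c) = −90(ω_r−ω_c),  ω_s=0, ω_c=1
Stage 1: ω_r = 1 − (36/90)(0−1) = 7/5
  ⇒ ω_r¹/ω_c¹ = 7/5
Stage 2: N_ring = 21 + 2·29 = 79
Stage 2: 21(ω_s−ω_c) = −79(ω_r−ω_c),  ω_s=0, ω_r=1
Stage 2: 21(0−ω_c) = −79(1−ω_c)  ⇒  100ω_c = 79  ⇒  ω_c = 79/100
  ⇒ ω_c²/ω_r² = 79/100
Coupling ω_r² = ω_r¹ ⇒ overall = 7/5 × 79/100 = 553/500

553/500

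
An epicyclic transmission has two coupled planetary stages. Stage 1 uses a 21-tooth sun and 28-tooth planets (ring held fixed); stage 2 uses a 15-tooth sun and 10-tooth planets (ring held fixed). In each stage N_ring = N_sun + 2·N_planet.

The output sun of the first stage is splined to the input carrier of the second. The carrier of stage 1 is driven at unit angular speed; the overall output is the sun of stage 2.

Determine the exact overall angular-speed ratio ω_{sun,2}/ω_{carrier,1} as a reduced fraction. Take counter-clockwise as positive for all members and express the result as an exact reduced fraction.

Stage 1: N_ring = 21 + 2·28 = 77
Stage 1: 21(ω_s−ω_c) = −77(ω_r−ω_c),  ω_r=0, ω_c=1
Stage 1: ω_s = 1 − (77/21)(0−1) = 14/3
  ⇒ ω_s¹/ω_c¹ = 14/3
Stage 2: N_ring = 15 + 2·10 = 35
Stage 2: 15(ω_s−ω_c) = −35(ω_r−ω_c),  ω_r=0, ω_c=1
Stage 2: ω_s = 1 − (35/15)(0−1) = 10/3
  ⇒ ω_s²/ω_c² = 10/3
Coupling ω_c² = ω_s¹ ⇒ overall = 14/3 × 10/3 = 140/9

140/9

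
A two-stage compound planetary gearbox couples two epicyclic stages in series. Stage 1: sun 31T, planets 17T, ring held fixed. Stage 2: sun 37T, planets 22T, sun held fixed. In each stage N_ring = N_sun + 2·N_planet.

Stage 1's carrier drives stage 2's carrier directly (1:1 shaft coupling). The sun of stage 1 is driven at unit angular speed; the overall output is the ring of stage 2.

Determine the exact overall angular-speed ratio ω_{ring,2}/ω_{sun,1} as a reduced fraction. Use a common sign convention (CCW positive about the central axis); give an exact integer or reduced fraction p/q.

1829/3888

Stage 1: N_ring = 31 + 2·17 = 65
Stage 1: 31(ω_s−ω_c) = −65(ω_r−ω_c),  ω_r=0, ω_s=1
Stage 1: 31(1−ω_c) = −65(0−ω_c)  ⇒  96ω_c = 31  ⇒  ω_c = 31/96
  ⇒ ω_c¹/ω_s¹ = 31/96
Stage 2: N_ring = 37 + 2·22 = 81
Stage 2: 37(ω_s−ω_c) = −81(ω_r−ω_c),  ω_s=0, ω_c=1
Stage 2: ω_r = 1 − (37/81)(0−1) = 118/81
  ⇒ ω_r²/ω_c² = 118/81
Coupling ω_c² = ω_c¹ ⇒ overall = 31/96 × 118/81 = 1829/3888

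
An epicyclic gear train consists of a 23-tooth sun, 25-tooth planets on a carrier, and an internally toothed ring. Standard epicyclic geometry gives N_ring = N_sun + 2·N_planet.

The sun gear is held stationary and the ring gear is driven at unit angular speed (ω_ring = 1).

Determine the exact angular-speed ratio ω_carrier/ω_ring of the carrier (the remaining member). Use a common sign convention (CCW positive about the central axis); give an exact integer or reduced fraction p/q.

73/96

N_ring = 23 + 2·25 = 73
23(ω_s−ω_c) = −73(ω_r−ω_c),  ω_s=0, ω_r=1
23(0−ω_c) = −73(1−ω_c)  ⇒  96ω_c = 73  ⇒  ω_c = 73/96
ω_c/ω_r = 73/96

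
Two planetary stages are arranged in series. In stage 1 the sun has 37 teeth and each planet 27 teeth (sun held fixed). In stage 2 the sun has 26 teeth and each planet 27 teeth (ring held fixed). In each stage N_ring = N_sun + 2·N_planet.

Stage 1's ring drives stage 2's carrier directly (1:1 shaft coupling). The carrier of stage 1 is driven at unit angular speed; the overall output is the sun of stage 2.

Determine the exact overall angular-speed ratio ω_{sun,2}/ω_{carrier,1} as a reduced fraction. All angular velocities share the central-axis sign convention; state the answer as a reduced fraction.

6784/1183

Stage 1: N_ring = 37 + 2·27 = 91
Stage 1: 37(ω_s−ω_c) = −91(ω_r−ω_c),  ω_s=0, ω_c=1
Stage 1: ω_r = 1 − (37/91)(0−1) = 128/91
  ⇒ ω_r¹/ω_c¹ = 128/91
Stage 2: N_ring = 26 + 2·27 = 80
Stage 2: 26(ω_s−ω_c) = −80(ω_r−ω_c),  ω_r=0, ω_c=1
Stage 2: ω_s = 1 − (80/26)(0−1) = 53/13
  ⇒ ω_s²/ω_c² = 53/13
Coupling ω_c² = ω_r¹ ⇒ overall = 128/91 × 53/13 = 6784/1183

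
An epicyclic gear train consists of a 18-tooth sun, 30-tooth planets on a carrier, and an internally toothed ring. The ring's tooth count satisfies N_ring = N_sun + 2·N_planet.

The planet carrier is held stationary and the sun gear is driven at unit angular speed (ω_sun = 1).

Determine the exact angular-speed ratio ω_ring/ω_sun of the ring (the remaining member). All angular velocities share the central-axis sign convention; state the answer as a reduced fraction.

-3/13

N_ring = 18 + 2·30 = 78
18(ω_s−ω_c) = −78(ω_r−ω_c),  ω_c=0, ω_s=1
ω_r = 0 − (18/78)(1−0) = -3/13
ω_r/ω_s = -3/13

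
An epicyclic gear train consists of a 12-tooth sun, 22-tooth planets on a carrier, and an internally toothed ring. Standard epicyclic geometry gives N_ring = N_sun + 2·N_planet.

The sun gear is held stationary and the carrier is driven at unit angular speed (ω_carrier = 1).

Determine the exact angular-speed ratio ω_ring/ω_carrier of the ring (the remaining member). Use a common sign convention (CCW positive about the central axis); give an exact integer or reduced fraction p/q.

17/14

N_ring = 12 + 2·22 = 56
12(ω_s−ω_c) = −56(ω_r−ω_c),  ω_s=0, ω_c=1
ω_r = 1 − (12/56)(0−1) = 17/14
ω_r/ω_c = 17/14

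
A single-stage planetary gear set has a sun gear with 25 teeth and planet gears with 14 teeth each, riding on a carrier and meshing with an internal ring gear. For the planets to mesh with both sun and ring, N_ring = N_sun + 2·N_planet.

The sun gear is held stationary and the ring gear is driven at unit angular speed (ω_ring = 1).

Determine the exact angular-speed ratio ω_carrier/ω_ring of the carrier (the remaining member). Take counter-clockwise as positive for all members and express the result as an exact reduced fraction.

N_ring = 25 + 2·14 = 53
25(ω_s−ω_c) = −53(ω_r−ω_c),  ω_s=0, ω_r=1
25(0−ω_c) = −53(1−ω_c)  ⇒  78ω_c = 53  ⇒  ω_c = 53/78
ω_c/ω_r = 53/78

53/78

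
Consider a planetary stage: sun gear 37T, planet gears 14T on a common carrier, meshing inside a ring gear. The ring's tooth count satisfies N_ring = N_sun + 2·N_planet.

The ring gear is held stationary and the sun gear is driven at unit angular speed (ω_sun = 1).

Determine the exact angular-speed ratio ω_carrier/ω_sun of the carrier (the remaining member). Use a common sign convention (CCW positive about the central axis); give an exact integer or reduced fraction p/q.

N_ring = 37 + 2·14 = 65
37(ω_s−ω_c) = −65(ω_r−ω_c),  ω_r=0, ω_s=1
37(1−ω_c) = −65(0−ω_c)  ⇒  102ω_c = 37  ⇒  ω_c = 37/102
ω_c/ω_s = 37/102

37/102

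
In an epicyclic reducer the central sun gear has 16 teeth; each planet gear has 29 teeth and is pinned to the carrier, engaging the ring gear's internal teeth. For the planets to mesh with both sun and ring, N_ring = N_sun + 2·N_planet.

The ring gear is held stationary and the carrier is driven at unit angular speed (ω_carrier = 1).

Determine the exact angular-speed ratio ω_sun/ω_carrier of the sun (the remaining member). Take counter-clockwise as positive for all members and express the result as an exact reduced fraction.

N_ring = 16 + 2·29 = 74
16(ω_s−ω_c) = −74(ω_r−ω_c),  ω_r=0, ω_c=1
ω_s = 1 − (74/16)(0−1) = 45/8
ω_s/ω_c = 45/8

45/8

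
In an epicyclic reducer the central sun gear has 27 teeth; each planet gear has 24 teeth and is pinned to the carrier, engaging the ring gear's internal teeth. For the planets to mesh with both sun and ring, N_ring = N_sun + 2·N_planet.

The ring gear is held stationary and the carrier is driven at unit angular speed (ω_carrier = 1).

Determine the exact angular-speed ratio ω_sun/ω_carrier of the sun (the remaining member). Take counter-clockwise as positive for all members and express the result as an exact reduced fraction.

N_ring = 27 + 2·24 = 75
27(ω_s−ω_c) = −75(ω_r−ω_c),  ω_r=0, ω_c=1
ω_s = 1 − (75/27)(0−1) = 34/9
ω_s/ω_c = 34/9

34/9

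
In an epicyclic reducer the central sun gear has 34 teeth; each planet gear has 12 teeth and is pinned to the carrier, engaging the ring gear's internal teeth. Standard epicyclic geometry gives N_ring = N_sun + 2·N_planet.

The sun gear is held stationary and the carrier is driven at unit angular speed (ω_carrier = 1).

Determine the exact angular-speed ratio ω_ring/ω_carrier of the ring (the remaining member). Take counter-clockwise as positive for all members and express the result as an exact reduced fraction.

46/29

N_ring = 34 + 2·12 = 58
34(ω_s−ω_c) = −58(ω_r−ω_c),  ω_s=0, ω_c=1
ω_r = 1 − (34/58)(0−1) = 46/29
ω_r/ω_c = 46/29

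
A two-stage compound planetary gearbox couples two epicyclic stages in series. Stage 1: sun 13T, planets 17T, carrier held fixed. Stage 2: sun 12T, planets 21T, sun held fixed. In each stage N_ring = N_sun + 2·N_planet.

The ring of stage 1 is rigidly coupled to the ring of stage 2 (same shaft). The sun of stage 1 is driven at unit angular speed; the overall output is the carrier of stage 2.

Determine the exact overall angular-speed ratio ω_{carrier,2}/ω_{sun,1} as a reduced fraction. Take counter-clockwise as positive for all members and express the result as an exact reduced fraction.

-117/517

Stage 1: N_ring = 13 + 2·17 = 47
Stage 1: 13(ω_s−ω_c) = −47(ω_r−ω_c),  ω_c=0, ω_s=1
Stage 1: ω_r = 0 − (13/47)(1−0) = -13/47
  ⇒ ω_r¹/ω_s¹ = -13/47
Stage 2: N_ring = 12 + 2·21 = 54
Stage 2: 12(ω_s−ω_c) = −54(ω_r−ω_c),  ω_s=0, ω_r=1
Stage 2: 12(0−ω_c) = −54(1−ω_c)  ⇒  66ω_c = 54  ⇒  ω_c = 9/11
  ⇒ ω_c²/ω_r² = 9/11
Coupling ω_r² = ω_r¹ ⇒ overall = -13/47 × 9/11 = -117/517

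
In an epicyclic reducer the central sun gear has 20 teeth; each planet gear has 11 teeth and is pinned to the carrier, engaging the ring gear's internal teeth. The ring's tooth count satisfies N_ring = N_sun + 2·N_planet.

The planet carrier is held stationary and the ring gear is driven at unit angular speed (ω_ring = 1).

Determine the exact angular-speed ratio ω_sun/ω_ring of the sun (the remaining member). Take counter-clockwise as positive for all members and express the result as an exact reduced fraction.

N_ring = 20 + 2·11 = 42
20(ω_s−ω_c) = −42(ω_r−ω_c),  ω_c=0, ω_r=1
ω_s = 0 − (42/20)(1−0) = -21/10
ω_s/ω_r = -21/10

-21/10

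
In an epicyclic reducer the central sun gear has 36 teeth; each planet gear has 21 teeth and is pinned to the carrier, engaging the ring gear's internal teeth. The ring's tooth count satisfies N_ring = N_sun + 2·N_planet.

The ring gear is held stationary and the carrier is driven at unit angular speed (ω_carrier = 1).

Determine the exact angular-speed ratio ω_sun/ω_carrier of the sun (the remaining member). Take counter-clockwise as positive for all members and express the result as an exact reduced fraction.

19/6

N_ring = 36 + 2·21 = 78
36(ω_s−ω_c) = −78(ω_r−ω_c),  ω_r=0, ω_c=1
ω_s = 1 − (78/36)(0−1) = 19/6
ω_s/ω_c = 19/6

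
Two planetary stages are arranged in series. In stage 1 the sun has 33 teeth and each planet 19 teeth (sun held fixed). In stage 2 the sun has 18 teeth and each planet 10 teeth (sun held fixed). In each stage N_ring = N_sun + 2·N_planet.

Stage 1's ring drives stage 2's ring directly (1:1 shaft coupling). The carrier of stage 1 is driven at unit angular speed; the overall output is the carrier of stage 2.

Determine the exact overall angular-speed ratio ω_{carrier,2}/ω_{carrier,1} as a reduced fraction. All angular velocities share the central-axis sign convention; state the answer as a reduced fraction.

Stage 1: N_ring = 33 + 2·19 = 71
Stage 1: 33(ω_s−ω_c) = −71(ω_r−ω_c),  ω_s=0, ω_c=1
Stage 1: ω_r = 1 − (33/71)(0−1) = 104/71
  ⇒ ω_r¹/ω_c¹ = 104/71
Stage 2: N_ring = 18 + 2·10 = 38
Stage 2: 18(ω_s−ω_c) = −38(ω_r−ω_c),  ω_s=0, ω_r=1
Stage 2: 18(0−ω_c) = −38(1−ω_c)  ⇒  56ω_c = 38  ⇒  ω_c = 19/28
  ⇒ ω_c²/ω_r² = 19/28
Coupling ω_r² = ω_r¹ ⇒ overall = 104/71 × 19/28 = 494/497

494/497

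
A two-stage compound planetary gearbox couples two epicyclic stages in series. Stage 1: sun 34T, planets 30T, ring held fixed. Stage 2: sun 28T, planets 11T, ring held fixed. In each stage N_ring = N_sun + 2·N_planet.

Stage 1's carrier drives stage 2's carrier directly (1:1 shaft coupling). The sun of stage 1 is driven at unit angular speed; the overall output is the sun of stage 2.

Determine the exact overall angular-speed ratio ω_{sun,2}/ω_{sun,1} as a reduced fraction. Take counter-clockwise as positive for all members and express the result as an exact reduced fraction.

Stage 1: N_ring = 34 + 2·30 = 94
Stage 1: 34(ω_s−ω_c) = −94(ω_r−ω_c),  ω_r=0, ω_s=1
Stage 1: 34(1−ω_c) = −94(0−ω_c)  ⇒  128ω_c = 34  ⇒  ω_c = 17/64
  ⇒ ω_c¹/ω_s¹ = 17/64
Stage 2: N_ring = 28 + 2·11 = 50
Stage 2: 28(ω_s−ω_c) = −50(ω_r−ω_c),  ω_r=0, ω_c=1
Stage 2: ω_s = 1 − (50/28)(0−1) = 39/14
  ⇒ ω_s²/ω_c² = 39/14
Coupling ω_c² = ω_c¹ ⇒ overall = 17/64 × 39/14 = 663/896

663/896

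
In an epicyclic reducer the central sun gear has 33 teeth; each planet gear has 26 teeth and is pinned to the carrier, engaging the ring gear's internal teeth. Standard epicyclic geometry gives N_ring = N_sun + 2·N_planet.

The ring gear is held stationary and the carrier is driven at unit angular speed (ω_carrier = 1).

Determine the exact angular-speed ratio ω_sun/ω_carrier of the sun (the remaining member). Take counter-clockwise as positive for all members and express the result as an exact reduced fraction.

N_ring = 33 + 2·26 = 85
33(ω_s−ω_c) = −85(ω_r−ω_c),  ω_r=0, ω_c=1
ω_s = 1 − (85/33)(0−1) = 118/33
ω_s/ω_c = 118/33

118/33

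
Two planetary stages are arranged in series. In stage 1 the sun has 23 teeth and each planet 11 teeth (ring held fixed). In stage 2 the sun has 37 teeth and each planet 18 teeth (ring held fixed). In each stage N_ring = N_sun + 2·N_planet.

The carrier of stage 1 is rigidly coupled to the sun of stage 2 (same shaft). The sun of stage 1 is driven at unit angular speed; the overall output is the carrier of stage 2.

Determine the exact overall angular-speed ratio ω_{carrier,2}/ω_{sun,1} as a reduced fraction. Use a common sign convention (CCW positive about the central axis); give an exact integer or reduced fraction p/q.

Stage 1: N_ring = 23 + 2·11 = 45
Stage 1: 23(ω_s−ω_c) = −45(ω_r−ω_c),  ω_r=0, ω_s=1
Stage 1: 23(1−ω_c) = −45(0−ω_c)  ⇒  68ω_c = 23  ⇒  ω_c = 23/68
  ⇒ ω_c¹/ω_s¹ = 23/68
Stage 2: N_ring = 37 + 2·18 = 73
Stage 2: 37(ω_s−ω_c) = −73(ω_r−ω_c),  ω_r=0, ω_s=1
Stage 2: 37(1−ω_c) = −73(0−ω_c)  ⇒  110ω_c = 37  ⇒  ω_c = 37/110
  ⇒ ω_c²/ω_s² = 37/110
Coupling ω_s² = ω_c¹ ⇒ overall = 23/68 × 37/110 = 851/7480

851/7480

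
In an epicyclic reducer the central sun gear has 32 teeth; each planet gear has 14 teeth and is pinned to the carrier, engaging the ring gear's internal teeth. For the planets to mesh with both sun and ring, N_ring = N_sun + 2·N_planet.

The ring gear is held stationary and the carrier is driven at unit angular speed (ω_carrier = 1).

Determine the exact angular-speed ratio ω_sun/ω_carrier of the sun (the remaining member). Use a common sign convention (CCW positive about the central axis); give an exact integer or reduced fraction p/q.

23/8

N_ring = 32 + 2·14 = 60
32(ω_s−ω_c) = −60(ω_r−ω_c),  ω_r=0, ω_c=1
ω_s = 1 − (60/32)(0−1) = 23/8
ω_s/ω_c = 23/8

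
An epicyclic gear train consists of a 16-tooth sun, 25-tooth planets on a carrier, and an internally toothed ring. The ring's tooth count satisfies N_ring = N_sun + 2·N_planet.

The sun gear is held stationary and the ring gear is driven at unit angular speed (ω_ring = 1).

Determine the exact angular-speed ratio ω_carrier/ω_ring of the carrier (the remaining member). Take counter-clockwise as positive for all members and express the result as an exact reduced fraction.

N_ring = 16 + 2·25 = 66
16(ω_s−ω_c) = −66(ω_r−ω_c),  ω_s=0, ω_r=1
16(0−ω_c) = −66(1−ω_c)  ⇒  82ω_c = 66  ⇒  ω_c = 33/41
ω_c/ω_r = 33/41

33/41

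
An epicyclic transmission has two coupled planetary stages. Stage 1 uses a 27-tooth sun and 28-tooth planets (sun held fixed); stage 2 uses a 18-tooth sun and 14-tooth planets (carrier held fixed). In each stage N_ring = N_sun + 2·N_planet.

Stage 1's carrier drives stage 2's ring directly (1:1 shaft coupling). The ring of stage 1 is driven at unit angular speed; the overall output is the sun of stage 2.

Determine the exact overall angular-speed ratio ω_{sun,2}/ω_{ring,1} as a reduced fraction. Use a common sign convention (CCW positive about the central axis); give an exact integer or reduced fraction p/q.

-1909/990

Stage 1: N_ring = 27 + 2·28 = 83
Stage 1: 27(ω_s−ω_c) = −83(ω_r−ω_c),  ω_s=0, ω_r=1
Stage 1: 27(0−ω_c) = −83(1−ω_c)  ⇒  110ω_c = 83  ⇒  ω_c = 83/110
  ⇒ ω_c¹/ω_r¹ = 83/110
Stage 2: N_ring = 18 + 2·14 = 46
Stage 2: 18(ω_s−ω_c) = −46(ω_r−ω_c),  ω_c=0, ω_r=1
Stage 2: ω_s = 0 − (46/18)(1−0) = -23/9
  ⇒ ω_s²/ω_r² = -23/9
Coupling ω_r² = ω_c¹ ⇒ overall = 83/110 × -23/9 = -1909/990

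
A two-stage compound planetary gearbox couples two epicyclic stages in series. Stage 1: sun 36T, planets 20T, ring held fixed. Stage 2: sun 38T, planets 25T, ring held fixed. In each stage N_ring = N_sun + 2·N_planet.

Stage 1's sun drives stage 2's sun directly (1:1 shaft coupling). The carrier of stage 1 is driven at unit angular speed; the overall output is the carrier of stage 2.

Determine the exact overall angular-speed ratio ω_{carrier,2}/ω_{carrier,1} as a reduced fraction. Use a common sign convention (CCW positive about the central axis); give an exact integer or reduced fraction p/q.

Stage 1: N_ring = 36 + 2·20 = 76
Stage 1: 36(ω_s−ω_c) = −76(ω_r−ω_c),  ω_r=0, ω_c=1
Stage 1: ω_s = 1 − (76/36)(0−1) = 28/9
  ⇒ ω_s¹/ω_c¹ = 28/9
Stage 2: N_ring = 38 + 2·25 = 88
Stage 2: 38(ω_s−ω_c) = −88(ω_r−ω_c),  ω_r=0, ω_s=1
Stage 2: 38(1−ω_c) = −88(0−ω_c)  ⇒  126ω_c = 38  ⇒  ω_c = 19/63
  ⇒ ω_c²/ω_s² = 19/63
Coupling ω_s² = ω_s¹ ⇒ overall = 28/9 × 19/63 = 76/81

76/81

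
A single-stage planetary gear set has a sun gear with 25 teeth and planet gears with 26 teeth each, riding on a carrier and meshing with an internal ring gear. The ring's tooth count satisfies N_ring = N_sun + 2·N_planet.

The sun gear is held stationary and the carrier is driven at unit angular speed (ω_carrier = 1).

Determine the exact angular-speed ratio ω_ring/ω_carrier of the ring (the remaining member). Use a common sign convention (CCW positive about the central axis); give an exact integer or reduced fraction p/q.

N_ring = 25 + 2·26 = 77
25(ω_s−ω_c) = −77(ω_r−ω_c),  ω_s=0, ω_c=1
ω_r = 1 − (25/77)(0−1) = 102/77
ω_r/ω_c = 102/77

102/77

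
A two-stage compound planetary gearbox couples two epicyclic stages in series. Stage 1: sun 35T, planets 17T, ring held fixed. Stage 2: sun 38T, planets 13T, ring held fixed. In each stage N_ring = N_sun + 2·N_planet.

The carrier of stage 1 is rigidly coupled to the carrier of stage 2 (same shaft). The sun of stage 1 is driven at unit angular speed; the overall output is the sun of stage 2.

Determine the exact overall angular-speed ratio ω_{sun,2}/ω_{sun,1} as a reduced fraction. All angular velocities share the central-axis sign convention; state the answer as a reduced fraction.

1785/1976

Stage 1: N_ring = 35 + 2·17 = 69
Stage 1: 35(ω_s−ω_c) = −69(ω_r−ω_c),  ω_r=0, ω_s=1
Stage 1: 35(1−ω_c) = −69(0−ω_c)  ⇒  104ω_c = 35  ⇒  ω_c = 35/104
  ⇒ ω_c¹/ω_s¹ = 35/104
Stage 2: N_ring = 38 + 2·13 = 64
Stage 2: 38(ω_s−ω_c) = −64(ω_r−ω_c),  ω_r=0, ω_c=1
Stage 2: ω_s = 1 − (64/38)(0−1) = 51/19
  ⇒ ω_s²/ω_c² = 51/19
Coupling ω_c² = ω_c¹ ⇒ overall = 35/104 × 51/19 = 1785/1976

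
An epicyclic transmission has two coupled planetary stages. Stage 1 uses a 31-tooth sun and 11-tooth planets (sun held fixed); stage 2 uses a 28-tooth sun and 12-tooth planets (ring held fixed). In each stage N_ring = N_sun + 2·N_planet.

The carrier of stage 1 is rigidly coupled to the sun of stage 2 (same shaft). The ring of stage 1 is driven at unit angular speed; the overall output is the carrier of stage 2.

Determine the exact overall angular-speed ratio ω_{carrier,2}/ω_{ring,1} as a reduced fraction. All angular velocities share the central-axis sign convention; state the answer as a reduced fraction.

53/240

Stage 1: N_ring = 31 + 2·11 = 53
Stage 1: 31(ω_s−ω_c) = −53(ω_r−ω_c),  ω_s=0, ω_r=1
Stage 1: 31(0−ω_c) = −53(1−ω_c)  ⇒  84ω_c = 53  ⇒  ω_c = 53/84
  ⇒ ω_c¹/ω_r¹ = 53/84
Stage 2: N_ring = 28 + 2·12 = 52
Stage 2: 28(ω_s−ω_c) = −52(ω_r−ω_c),  ω_r=0, ω_s=1
Stage 2: 28(1−ω_c) = −52(0−ω_c)  ⇒  80ω_c = 28  ⇒  ω_c = 7/20
  ⇒ ω_c²/ω_s² = 7/20
Coupling ω_s² = ω_c¹ ⇒ overall = 53/84 × 7/20 = 53/240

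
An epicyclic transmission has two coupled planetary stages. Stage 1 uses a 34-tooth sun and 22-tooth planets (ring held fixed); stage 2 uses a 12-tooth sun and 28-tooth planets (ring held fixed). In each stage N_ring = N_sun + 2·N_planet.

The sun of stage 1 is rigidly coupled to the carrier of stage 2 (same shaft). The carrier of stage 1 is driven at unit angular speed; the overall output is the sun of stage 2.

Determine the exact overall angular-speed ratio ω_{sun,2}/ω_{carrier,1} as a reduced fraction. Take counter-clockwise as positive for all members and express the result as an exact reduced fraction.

1120/51

Stage 1: N_ring = 34 + 2·22 = 78
Stage 1: 34(ω_s−ω_c) = −78(ω_r−ω_c),  ω_r=0, ω_c=1
Stage 1: ω_s = 1 − (78/34)(0−1) = 56/17
  ⇒ ω_s¹/ω_c¹ = 56/17
Stage 2: N_ring = 12 + 2·28 = 68
Stage 2: 12(ω_s−ω_c) = −68(ω_r−ω_c),  ω_r=0, ω_c=1
Stage 2: ω_s = 1 − (68/12)(0−1) = 20/3
  ⇒ ω_s²/ω_c² = 20/3
Coupling ω_c² = ω_s¹ ⇒ overall = 56/17 × 20/3 = 1120/51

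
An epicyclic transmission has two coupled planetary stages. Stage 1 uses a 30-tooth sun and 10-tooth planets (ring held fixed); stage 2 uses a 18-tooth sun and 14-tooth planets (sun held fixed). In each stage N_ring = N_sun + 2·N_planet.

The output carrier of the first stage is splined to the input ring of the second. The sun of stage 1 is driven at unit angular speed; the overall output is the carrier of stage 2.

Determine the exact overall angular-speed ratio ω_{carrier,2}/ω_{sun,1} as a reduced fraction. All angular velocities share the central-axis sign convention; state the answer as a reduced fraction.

69/256

Stage 1: N_ring = 30 + 2·10 = 50
Stage 1: 30(ω_s−ω_c) = −50(ω_r−ω_c),  ω_r=0, ω_s=1
Stage 1: 30(1−ω_c) = −50(0−ω_c)  ⇒  80ω_c = 30  ⇒  ω_c = 3/8
  ⇒ ω_c¹/ω_s¹ = 3/8
Stage 2: N_ring = 18 + 2·14 = 46
Stage 2: 18(ω_s−ω_c) = −46(ω_r−ω_c),  ω_s=0, ω_r=1
Stage 2: 18(0−ω_c) = −46(1−ω_c)  ⇒  64ω_c = 46  ⇒  ω_c = 23/32
  ⇒ ω_c²/ω_r² = 23/32
Coupling ω_r² = ω_c¹ ⇒ overall = 3/8 × 23/32 = 69/256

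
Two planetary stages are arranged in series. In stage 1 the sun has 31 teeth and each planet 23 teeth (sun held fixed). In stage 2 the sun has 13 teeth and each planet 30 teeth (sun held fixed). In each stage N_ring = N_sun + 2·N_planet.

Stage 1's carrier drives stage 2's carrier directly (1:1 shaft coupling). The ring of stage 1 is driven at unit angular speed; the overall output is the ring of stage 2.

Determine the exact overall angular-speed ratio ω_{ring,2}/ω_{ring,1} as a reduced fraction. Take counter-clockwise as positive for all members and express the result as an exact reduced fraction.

3311/3942

Stage 1: N_ring = 31 + 2·23 = 77
Stage 1: 31(ω_s−ω_c) = −77(ω_r−ω_c),  ω_s=0, ω_r=1
Stage 1: 31(0−ω_c) = −77(1−ω_c)  ⇒  108ω_c = 77  ⇒  ω_c = 77/108
  ⇒ ω_c¹/ω_r¹ = 77/108
Stage 2: N_ring = 13 + 2·30 = 73
Stage 2: 13(ω_s−ω_c) = −73(ω_r−ω_c),  ω_s=0, ω_c=1
Stage 2: ω_r = 1 − (13/73)(0−1) = 86/73
  ⇒ ω_r²/ω_c² = 86/73
Coupling ω_c² = ω_c¹ ⇒ overall = 77/108 × 86/73 = 3311/3942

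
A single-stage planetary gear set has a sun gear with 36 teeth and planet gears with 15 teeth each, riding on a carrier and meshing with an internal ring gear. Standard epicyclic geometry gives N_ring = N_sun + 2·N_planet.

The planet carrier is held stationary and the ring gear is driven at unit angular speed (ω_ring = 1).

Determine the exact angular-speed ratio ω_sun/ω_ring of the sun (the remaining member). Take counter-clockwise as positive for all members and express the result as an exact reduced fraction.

-11/6

N_ring = 36 + 2·15 = 66
36(ω_s−ω_c) = −66(ω_r−ω_c),  ω_c=0, ω_r=1
ω_s = 0 − (66/36)(1−0) = -11/6
ω_s/ω_r = -11/6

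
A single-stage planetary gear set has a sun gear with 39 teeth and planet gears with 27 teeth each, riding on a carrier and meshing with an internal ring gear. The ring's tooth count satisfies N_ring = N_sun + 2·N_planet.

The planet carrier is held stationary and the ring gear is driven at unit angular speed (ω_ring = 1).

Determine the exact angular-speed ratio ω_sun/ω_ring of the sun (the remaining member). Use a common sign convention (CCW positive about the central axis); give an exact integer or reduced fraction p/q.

N_ring = 39 + 2·27 = 93
39(ω_s−ω_c) = −93(ω_r−ω_c),  ω_c=0, ω_r=1
ω_s = 0 − (93/39)(1−0) = -31/13
ω_s/ω_r = -31/13

-31/13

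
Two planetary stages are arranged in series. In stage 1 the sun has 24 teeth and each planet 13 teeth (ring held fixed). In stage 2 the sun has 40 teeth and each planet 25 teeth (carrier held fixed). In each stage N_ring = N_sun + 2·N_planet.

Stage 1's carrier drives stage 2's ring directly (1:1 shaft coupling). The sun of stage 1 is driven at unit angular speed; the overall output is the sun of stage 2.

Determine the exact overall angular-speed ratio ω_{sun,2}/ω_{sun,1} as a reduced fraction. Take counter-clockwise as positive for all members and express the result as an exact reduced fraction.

-27/37

Stage 1: N_ring = 24 + 2·13 = 50
Stage 1: 24(ω_s−ω_c) = −50(ω_r−ω_c),  ω_r=0, ω_s=1
Stage 1: 24(1−ω_c) = −50(0−ω_c)  ⇒  74ω_c = 24  ⇒  ω_c = 12/37
  ⇒ ω_c¹/ω_s¹ = 12/37
Stage 2: N_ring = 40 + 2·25 = 90
Stage 2: 40(ω_s−ω_c) = −90(ω_r−ω_c),  ω_c=0, ω_r=1
Stage 2: ω_s = 0 − (90/40)(1−0) = -9/4
  ⇒ ω_s²/ω_r² = -9/4
Coupling ω_r² = ω_c¹ ⇒ overall = 12/37 × -9/4 = -27/37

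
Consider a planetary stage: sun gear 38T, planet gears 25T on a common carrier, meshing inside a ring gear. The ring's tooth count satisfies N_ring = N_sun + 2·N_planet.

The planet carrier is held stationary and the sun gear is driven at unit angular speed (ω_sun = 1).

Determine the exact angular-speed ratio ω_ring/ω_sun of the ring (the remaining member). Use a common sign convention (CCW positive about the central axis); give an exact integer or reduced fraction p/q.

N_ring = 38 + 2·25 = 88
38(ω_s−ω_c) = −88(ω_r−ω_c),  ω_c=0, ω_s=1
ω_r = 0 − (38/88)(1−0) = -19/44
ω_r/ω_s = -19/44

-19/44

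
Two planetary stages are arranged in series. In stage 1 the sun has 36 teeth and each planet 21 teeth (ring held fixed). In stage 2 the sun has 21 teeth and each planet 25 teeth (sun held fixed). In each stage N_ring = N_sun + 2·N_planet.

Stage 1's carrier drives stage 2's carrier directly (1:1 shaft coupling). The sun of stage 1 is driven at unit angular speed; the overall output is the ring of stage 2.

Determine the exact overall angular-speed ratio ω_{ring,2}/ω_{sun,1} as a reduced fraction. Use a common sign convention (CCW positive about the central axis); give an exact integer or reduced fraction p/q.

Stage 1: N_ring = 36 + 2·21 = 78
Stage 1: 36(ω_s−ω_c) = −78(ω_r−ω_c),  ω_r=0, ω_s=1
Stage 1: 36(1−ω_c) = −78(0−ω_c)  ⇒  114ω_c = 36  ⇒  ω_c = 6/19
  ⇒ ω_c¹/ω_s¹ = 6/19
Stage 2: N_ring = 21 + 2·25 = 71
Stage 2: 21(ω_s−ω_c) = −71(ω_r−ω_c),  ω_s=0, ω_c=1
Stage 2: ω_r = 1 − (21/71)(0−1) = 92/71
  ⇒ ω_r²/ω_c² = 92/71
Coupling ω_c² = ω_c¹ ⇒ overall = 6/19 × 92/71 = 552/1349

552/1349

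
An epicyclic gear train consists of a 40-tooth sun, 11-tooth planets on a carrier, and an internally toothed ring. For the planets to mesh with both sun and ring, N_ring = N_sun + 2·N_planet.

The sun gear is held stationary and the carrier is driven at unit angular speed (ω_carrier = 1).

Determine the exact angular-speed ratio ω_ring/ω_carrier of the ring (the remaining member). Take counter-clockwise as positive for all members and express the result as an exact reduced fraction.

N_ring = 40 + 2·11 = 62
40(ω_s−ω_c) = −62(ω_r−ω_c),  ω_s=0, ω_c=1
ω_r = 1 − (40/62)(0−1) = 51/31
ω_r/ω_c = 51/31

51/31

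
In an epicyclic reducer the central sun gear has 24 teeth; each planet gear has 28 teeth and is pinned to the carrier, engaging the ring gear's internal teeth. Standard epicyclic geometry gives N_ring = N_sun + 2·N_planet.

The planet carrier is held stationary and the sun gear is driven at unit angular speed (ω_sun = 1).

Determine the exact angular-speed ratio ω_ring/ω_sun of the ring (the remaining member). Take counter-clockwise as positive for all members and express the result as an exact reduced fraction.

-3/10

N_ring = 24 + 2·28 = 80
24(ω_s−ω_c) = −80(ω_r−ω_c),  ω_c=0, ω_s=1
ω_r = 0 − (24/80)(1−0) = -3/10
ω_r/ω_s = -3/10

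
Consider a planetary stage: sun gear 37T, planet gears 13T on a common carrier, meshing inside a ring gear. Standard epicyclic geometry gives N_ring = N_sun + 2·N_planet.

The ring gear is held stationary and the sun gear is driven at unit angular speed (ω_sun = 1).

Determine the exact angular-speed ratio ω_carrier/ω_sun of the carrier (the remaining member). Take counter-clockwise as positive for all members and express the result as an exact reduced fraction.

N_ring = 37 + 2·13 = 63
37(ω_s−ω_c) = −63(ω_r−ω_c),  ω_r=0, ω_s=1
37(1−ω_c) = −63(0−ω_c)  ⇒  100ω_c = 37  ⇒  ω_c = 37/100
ω_c/ω_s = 37/100

37/100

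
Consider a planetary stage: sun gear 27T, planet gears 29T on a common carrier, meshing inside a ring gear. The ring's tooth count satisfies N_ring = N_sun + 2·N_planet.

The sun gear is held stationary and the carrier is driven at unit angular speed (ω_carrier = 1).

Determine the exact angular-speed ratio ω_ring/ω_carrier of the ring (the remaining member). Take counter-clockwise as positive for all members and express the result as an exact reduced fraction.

N_ring = 27 + 2·29 = 85
27(ω_s−ω_c) = −85(ω_r−ω_c),  ω_s=0, ω_c=1
ω_r = 1 − (27/85)(0−1) = 112/85
ω_r/ω_c = 112/85

112/85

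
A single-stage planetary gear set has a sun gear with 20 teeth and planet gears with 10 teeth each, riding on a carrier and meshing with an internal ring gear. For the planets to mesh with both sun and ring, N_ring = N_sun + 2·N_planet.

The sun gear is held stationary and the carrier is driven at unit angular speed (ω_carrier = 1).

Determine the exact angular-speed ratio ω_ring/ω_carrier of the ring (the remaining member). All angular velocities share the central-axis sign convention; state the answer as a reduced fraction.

N_ring = 20 + 2·10 = 40
20(ω_s−ω_c) = −40(ω_r−ω_c),  ω_s=0, ω_c=1
ω_r = 1 − (20/40)(0−1) = 3/2
ω_r/ω_c = 3/2

3/2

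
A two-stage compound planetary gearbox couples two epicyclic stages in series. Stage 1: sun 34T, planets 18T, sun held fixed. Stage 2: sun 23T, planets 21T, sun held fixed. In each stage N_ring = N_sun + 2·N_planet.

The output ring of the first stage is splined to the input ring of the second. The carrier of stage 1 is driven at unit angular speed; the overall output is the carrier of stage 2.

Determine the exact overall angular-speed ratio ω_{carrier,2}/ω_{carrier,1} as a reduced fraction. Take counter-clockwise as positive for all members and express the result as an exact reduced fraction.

169/154

Stage 1: N_ring = 34 + 2·18 = 70
Stage 1: 34(ω_s−ω_c) = −70(ω_r−ω_c),  ω_s=0, ω_c=1
Stage 1: ω_r = 1 − (34/70)(0−1) = 52/35
  ⇒ ω_r¹/ω_c¹ = 52/35
Stage 2: N_ring = 23 + 2·21 = 65
Stage 2: 23(ω_s−ω_c) = −65(ω_r−ω_c),  ω_s=0, ω_r=1
Stage 2: 23(0−ω_c) = −65(1−ω_c)  ⇒  88ω_c = 65  ⇒  ω_c = 65/88
  ⇒ ω_c²/ω_r² = 65/88
Coupling ω_r² = ω_r¹ ⇒ overall = 52/35 × 65/88 = 169/154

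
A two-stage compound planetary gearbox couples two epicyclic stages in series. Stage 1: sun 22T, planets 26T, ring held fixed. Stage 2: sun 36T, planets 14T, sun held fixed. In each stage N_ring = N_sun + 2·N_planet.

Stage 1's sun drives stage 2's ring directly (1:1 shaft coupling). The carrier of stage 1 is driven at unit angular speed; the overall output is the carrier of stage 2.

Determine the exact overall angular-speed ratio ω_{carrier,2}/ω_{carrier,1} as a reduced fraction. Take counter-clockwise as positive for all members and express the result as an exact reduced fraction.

768/275

Stage 1: N_ring = 22 + 2·26 = 74
Stage 1: 22(ω_s−ω_c) = −74(ω_r−ω_c),  ω_r=0, ω_c=1
Stage 1: ω_s = 1 − (74/22)(0−1) = 48/11
  ⇒ ω_s¹/ω_c¹ = 48/11
Stage 2: N_ring = 36 + 2·14 = 64
Stage 2: 36(ω_s−ω_c) = −64(ω_r−ω_c),  ω_s=0, ω_r=1
Stage 2: 36(0−ω_c) = −64(1−ω_c)  ⇒  100ω_c = 64  ⇒  ω_c = 16/25
  ⇒ ω_c²/ω_r² = 16/25
Coupling ω_r² = ω_s¹ ⇒ overall = 48/11 × 16/25 = 768/275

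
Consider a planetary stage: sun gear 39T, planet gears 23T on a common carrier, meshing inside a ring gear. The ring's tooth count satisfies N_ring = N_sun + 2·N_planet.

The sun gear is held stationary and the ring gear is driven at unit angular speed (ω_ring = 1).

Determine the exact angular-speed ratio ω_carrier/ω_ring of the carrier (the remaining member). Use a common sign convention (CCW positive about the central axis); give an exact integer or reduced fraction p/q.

85/124

N_ring = 39 + 2·23 = 85
39(ω_s−ω_c) = −85(ω_r−ω_c),  ω_s=0, ω_r=1
39(0−ω_c) = −85(1−ω_c)  ⇒  124ω_c = 85  ⇒  ω_c = 85/124
ω_c/ω_r = 85/124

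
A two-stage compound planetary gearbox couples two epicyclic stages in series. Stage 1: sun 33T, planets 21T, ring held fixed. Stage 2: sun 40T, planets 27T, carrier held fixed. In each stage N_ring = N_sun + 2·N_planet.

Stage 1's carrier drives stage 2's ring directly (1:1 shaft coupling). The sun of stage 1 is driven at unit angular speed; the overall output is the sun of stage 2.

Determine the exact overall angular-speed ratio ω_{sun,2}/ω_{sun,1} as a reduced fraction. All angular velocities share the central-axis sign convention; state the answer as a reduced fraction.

-517/720

Stage 1: N_ring = 33 + 2·21 = 75
Stage 1: 33(ω_s−ω_c) = −75(ω_r−ω_c),  ω_r=0, ω_s=1
Stage 1: 33(1−ω_c) = −75(0−ω_c)  ⇒  108ω_c = 33  ⇒  ω_c = 11/36
  ⇒ ω_c¹/ω_s¹ = 11/36
Stage 2: N_ring = 40 + 2·27 = 94
Stage 2: 40(ω_s−ω_c) = −94(ω_r−ω_c),  ω_c=0, ω_r=1
Stage 2: ω_s = 0 − (94/40)(1−0) = -47/20
  ⇒ ω_s²/ω_r² = -47/20
Coupling ω_r² = ω_c¹ ⇒ overall = 11/36 × -47/20 = -517/720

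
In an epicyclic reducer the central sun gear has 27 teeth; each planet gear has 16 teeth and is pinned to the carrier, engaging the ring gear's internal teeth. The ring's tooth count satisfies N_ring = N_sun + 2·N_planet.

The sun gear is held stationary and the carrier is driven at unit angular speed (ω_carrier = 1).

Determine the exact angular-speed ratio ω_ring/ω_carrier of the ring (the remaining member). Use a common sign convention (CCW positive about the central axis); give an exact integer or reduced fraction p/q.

86/59

N_ring = 27 + 2·16 = 59
27(ω_s−ω_c) = −59(ω_r−ω_c),  ω_s=0, ω_c=1
ω_r = 1 − (27/59)(0−1) = 86/59
ω_r/ω_c = 86/59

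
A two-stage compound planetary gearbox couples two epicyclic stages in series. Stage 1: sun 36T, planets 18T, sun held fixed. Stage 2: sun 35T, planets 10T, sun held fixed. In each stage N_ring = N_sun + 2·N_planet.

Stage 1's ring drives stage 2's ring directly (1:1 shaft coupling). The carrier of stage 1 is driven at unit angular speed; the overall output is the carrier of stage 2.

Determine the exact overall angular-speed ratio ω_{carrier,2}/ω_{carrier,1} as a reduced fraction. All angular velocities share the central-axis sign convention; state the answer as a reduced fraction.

11/12

Stage 1: N_ring = 36 + 2·18 = 72
Stage 1: 36(ω_s−ω_c) = −72(ω_r−ω_c),  ω_s=0, ω_c=1
Stage 1: ω_r = 1 − (36/72)(0−1) = 3/2
  ⇒ ω_r¹/ω_c¹ = 3/2
Stage 2: N_ring = 35 + 2·10 = 55
Stage 2: 35(ω_s−ω_c) = −55(ω_r−ω_c),  ω_s=0, ω_r=1
Stage 2: 35(0−ω_c) = −55(1−ω_c)  ⇒  90ω_c = 55  ⇒  ω_c = 11/18
  ⇒ ω_c²/ω_r² = 11/18
Coupling ω_r² = ω_r¹ ⇒ overall = 3/2 × 11/18 = 11/12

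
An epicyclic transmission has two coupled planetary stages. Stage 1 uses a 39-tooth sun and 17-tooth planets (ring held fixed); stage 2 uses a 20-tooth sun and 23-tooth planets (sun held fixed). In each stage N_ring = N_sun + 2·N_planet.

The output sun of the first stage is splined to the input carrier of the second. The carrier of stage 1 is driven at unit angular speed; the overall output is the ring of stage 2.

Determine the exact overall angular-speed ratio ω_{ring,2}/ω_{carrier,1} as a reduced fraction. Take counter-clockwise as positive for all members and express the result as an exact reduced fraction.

4816/1287

Stage 1: N_ring = 39 + 2·17 = 73
Stage 1: 39(ω_s−ω_c) = −73(ω_r−ω_c),  ω_r=0, ω_c=1
Stage 1: ω_s = 1 − (73/39)(0−1) = 112/39
  ⇒ ω_s¹/ω_c¹ = 112/39
Stage 2: N_ring = 20 + 2·23 = 66
Stage 2: 20(ω_s−ω_c) = −66(ω_r−ω_c),  ω_s=0, ω_c=1
Stage 2: ω_r = 1 − (20/66)(0−1) = 43/33
  ⇒ ω_r²/ω_c² = 43/33
Coupling ω_c² = ω_s¹ ⇒ overall = 112/39 × 43/33 = 4816/1287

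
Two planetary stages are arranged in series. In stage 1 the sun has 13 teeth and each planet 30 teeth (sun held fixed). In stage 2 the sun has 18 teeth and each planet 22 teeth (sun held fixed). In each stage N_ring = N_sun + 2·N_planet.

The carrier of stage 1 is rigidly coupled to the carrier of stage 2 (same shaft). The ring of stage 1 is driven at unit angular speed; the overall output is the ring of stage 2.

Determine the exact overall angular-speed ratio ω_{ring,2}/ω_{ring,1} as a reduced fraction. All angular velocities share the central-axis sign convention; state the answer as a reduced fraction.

Stage 1: N_ring = 13 + 2·30 = 73
Stage 1: 13(ω_s−ω_c) = −73(ω_r−ω_c),  ω_s=0, ω_r=1
Stage 1: 13(0−ω_c) = −73(1−ω_c)  ⇒  86ω_c = 73  ⇒  ω_c = 73/86
  ⇒ ω_c¹/ω_r¹ = 73/86
Stage 2: N_ring = 18 + 2·22 = 62
Stage 2: 18(ω_s−ω_c) = −62(ω_r−ω_c),  ω_s=0, ω_c=1
Stage 2: ω_r = 1 − (18/62)(0−1) = 40/31
  ⇒ ω_r²/ω_c² = 40/31
Coupling ω_c² = ω_c¹ ⇒ overall = 73/86 × 40/31 = 1460/1333

1460/1333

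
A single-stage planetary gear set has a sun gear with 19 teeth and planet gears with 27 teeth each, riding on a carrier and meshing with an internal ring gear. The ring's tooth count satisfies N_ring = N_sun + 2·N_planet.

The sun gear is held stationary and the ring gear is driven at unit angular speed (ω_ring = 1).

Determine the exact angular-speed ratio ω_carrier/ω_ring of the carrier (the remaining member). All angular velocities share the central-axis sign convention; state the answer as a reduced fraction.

73/92

N_ring = 19 + 2·27 = 73
19(ω_s−ω_c) = −73(ω_r−ω_c),  ω_s=0, ω_r=1
19(0−ω_c) = −73(1−ω_c)  ⇒  92ω_c = 73  ⇒  ω_c = 73/92
ω_c/ω_r = 73/92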